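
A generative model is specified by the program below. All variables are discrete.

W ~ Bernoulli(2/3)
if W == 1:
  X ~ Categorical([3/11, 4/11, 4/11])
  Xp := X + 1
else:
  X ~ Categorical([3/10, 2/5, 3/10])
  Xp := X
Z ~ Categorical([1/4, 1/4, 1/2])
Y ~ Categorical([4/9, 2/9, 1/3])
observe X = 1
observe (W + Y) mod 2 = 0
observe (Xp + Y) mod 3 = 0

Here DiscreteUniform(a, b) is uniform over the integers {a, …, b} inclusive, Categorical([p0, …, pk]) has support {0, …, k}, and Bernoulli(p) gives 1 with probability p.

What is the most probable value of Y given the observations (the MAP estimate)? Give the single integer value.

Enumerate traces; 6 have nonzero weight after conditioning:
  (W=0, X=1, Z=0, Y=2) weight 1/90
  (W=0, X=1, Z=1, Y=2) weight 1/90
  (W=0, X=1, Z=2, Y=2) weight 1/45
  (W=1, X=1, Z=0, Y=1) weight 4/297
  (W=1, X=1, Z=1, Y=1) weight 4/297
  (W=1, X=1, Z=2, Y=1) weight 8/297
Group by Y:
  weight(Y=1) = 16/297
  weight(Y=2) = 2/45
Total weight = 16/297 + 2/45 = 146/1485
P(Y=1 | obs) = 16/297 / 146/1485 = 40/73
P(Y=2 | obs) = 2/45 / 146/1485 = 33/73
argmax = 1

argmax_v P(Y = v | obs) = 1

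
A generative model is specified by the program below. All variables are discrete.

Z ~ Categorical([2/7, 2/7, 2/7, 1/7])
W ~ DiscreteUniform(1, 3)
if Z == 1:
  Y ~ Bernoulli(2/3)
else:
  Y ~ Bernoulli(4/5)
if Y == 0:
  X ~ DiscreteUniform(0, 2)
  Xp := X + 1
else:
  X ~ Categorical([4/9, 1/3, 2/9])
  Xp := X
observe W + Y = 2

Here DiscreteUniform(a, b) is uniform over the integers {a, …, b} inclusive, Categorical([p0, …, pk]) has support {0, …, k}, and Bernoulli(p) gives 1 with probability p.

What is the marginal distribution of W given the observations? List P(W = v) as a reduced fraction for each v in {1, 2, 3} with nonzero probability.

Enumerate traces; 24 have nonzero weight after conditioning:
  (Z=0, W=1, Y=1, X=0) weight 32/945
  (Z=0, W=1, Y=1, X=1) weight 8/315
  (Z=0, W=1, Y=1, X=2) weight 16/945
  (Z=0, W=2, Y=0, X=0) weight 2/315
  (Z=0, W=2, Y=0, X=1) weight 2/315
  (Z=0, W=2, Y=0, X=2) weight 2/315
  (Z=1, W=1, Y=1, X=0) weight 16/567
  (Z=1, W=1, Y=1, X=1) weight 4/189
  … 16 more
Group by W:
  weight(W=1) = 16/63
  weight(W=2) = 5/63
Total weight = 16/63 + 5/63 = 1/3
P(W=1 | obs) = 16/63 / 1/3 = 16/21
P(W=2 | obs) = 5/63 / 1/3 = 5/21

P(W=1) = 16/21, P(W=2) = 5/21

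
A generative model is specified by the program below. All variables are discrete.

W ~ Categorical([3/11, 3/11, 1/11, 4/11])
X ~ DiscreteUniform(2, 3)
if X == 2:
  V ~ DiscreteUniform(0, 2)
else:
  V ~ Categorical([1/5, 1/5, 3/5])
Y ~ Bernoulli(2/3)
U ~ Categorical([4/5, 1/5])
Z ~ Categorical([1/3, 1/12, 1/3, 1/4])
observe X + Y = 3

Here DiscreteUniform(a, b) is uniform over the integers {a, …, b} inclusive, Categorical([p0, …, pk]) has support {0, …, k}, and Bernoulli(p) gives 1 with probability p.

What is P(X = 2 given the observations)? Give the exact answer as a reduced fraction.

P(X = 2 | obs) = 2/3

Enumerate traces; 192 have nonzero weight after conditioning:
  (W=0, X=2, V=0, Y=1, U=0, Z=0) weight 4/495
  (W=0, X=2, V=0, Y=1, U=0, Z=1) weight 1/495
  (W=0, X=2, V=0, Y=1, U=0, Z=2) weight 4/495
  (W=0, X=2, V=0, Y=1, U=0, Z=3) weight 1/165
  (W=0, X=2, V=0, Y=1, U=1, Z=0) weight 1/495
  (W=0, X=2, V=0, Y=1, U=1, Z=1) weight 1/1980
  (W=0, X=2, V=0, Y=1, U=1, Z=2) weight 1/495
  (W=0, X=2, V=0, Y=1, U=1, Z=3) weight 1/660
  (W=0, X=3, V=0, Y=0, U=0, Z=0) weight 2/825
  … 183 more
Group by X:
  weight(X=2) = 1/3
  weight(X=3) = 1/6
Total weight = 1/3 + 1/6 = 1/2
P(X=2 | obs) = 1/3 / 1/2 = 2/3
P(X=3 | obs) = 1/6 / 1/2 = 1/3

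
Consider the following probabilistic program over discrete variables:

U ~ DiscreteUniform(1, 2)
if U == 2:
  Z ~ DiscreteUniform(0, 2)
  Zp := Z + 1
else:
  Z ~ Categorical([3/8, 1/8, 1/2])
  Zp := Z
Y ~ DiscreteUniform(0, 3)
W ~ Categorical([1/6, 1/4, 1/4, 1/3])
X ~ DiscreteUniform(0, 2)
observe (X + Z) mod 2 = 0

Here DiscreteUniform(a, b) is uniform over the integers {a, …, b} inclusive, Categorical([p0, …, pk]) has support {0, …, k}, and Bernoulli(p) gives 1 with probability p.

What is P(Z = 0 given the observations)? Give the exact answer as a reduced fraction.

Enumerate traces; 160 have nonzero weight after conditioning:
  (U=1, Z=0, Y=0, W=0, X=0) weight 1/384
  (U=1, Z=0, Y=0, W=0, X=2) weight 1/384
  (U=1, Z=0, Y=0, W=1, X=0) weight 1/256
  (U=1, Z=0, Y=0, W=1, X=2) weight 1/256
  (U=1, Z=0, Y=0, W=2, X=0) weight 1/256
  (U=1, Z=0, Y=0, W=2, X=2) weight 1/256
  (U=1, Z=0, Y=0, W=3, X=0) weight 1/192
  (U=1, Z=0, Y=0, W=3, X=2) weight 1/192
  (U=1, Z=1, Y=0, W=0, X=1) weight 1/1152
  (U=1, Z=2, Y=0, W=0, X=0) weight 1/288
  … 150 more
Group by Z:
  weight(Z=0) = 17/72
  weight(Z=1) = 11/144
  weight(Z=2) = 5/18
Total weight = 17/72 + 11/144 + 5/18 = 85/144
P(Z=0 | obs) = 17/72 / 85/144 = 2/5
P(Z=1 | obs) = 11/144 / 85/144 = 11/85
P(Z=2 | obs) = 5/18 / 85/144 = 8/17

P(Z = 0 | obs) = 2/5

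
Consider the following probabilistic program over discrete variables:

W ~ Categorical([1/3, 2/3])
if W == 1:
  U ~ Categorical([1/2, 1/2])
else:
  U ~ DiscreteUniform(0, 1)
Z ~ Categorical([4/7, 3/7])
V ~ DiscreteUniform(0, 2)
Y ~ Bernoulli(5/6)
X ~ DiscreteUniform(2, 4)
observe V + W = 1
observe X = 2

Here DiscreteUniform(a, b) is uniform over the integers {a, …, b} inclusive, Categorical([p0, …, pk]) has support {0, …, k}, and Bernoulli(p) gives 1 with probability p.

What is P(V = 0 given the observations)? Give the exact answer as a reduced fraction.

P(V = 0 | obs) = 2/3

Enumerate traces; 16 have nonzero weight after conditioning:
  (W=0, U=0, Z=0, V=1, Y=0, X=2) weight 1/567
  (W=0, U=0, Z=0, V=1, Y=1, X=2) weight 5/567
  (W=0, U=0, Z=1, V=1, Y=0, X=2) weight 1/756
  (W=0, U=0, Z=1, V=1, Y=1, X=2) weight 5/756
  (W=0, U=1, Z=0, V=1, Y=0, X=2) weight 1/567
  (W=0, U=1, Z=0, V=1, Y=1, X=2) weight 5/567
  (W=0, U=1, Z=1, V=1, Y=0, X=2) weight 1/756
  (W=0, U=1, Z=1, V=1, Y=1, X=2) weight 5/756
  (W=1, U=0, Z=0, V=0, Y=0, X=2) weight 2/567
  … 7 more
Group by V:
  weight(V=0) = 2/27
  weight(V=1) = 1/27
Total weight = 2/27 + 1/27 = 1/9
P(V=0 | obs) = 2/27 / 1/9 = 2/3
P(V=1 | obs) = 1/27 / 1/9 = 1/3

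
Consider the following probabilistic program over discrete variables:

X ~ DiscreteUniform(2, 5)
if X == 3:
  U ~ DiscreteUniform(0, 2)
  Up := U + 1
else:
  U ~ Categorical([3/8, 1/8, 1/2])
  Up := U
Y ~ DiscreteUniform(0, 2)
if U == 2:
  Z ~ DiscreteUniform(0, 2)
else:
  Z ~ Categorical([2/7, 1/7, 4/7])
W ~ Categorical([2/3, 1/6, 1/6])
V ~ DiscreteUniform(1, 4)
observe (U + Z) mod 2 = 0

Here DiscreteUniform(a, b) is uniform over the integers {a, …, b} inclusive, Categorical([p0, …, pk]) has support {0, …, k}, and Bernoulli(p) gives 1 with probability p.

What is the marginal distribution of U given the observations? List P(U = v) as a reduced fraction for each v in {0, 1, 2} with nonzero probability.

P(U=0) = 630/1297, P(U=1) = 51/1297, P(U=2) = 616/1297

Enumerate traces; 720 have nonzero weight after conditioning:
  (X=2, U=0, Y=0, Z=0, W=0, V=1) weight 1/672
  (X=2, U=0, Y=0, Z=0, W=0, V=2) weight 1/672
  (X=2, U=0, Y=0, Z=0, W=0, V=3) weight 1/672
  (X=2, U=0, Y=0, Z=0, W=0, V=4) weight 1/672
  (X=2, U=0, Y=0, Z=0, W=1, V=1) weight 1/2688
  (X=2, U=0, Y=0, Z=0, W=1, V=2) weight 1/2688
  (X=2, U=0, Y=0, Z=0, W=1, V=3) weight 1/2688
  (X=2, U=0, Y=0, Z=0, W=1, V=4) weight 1/2688
  (X=2, U=1, Y=0, Z=1, W=0, V=1) weight 1/4032
  (X=2, U=2, Y=0, Z=0, W=0, V=1) weight 1/432
  … 710 more
Group by U:
  weight(U=0) = 5/16
  weight(U=1) = 17/672
  weight(U=2) = 11/36
Total weight = 5/16 + 17/672 + 11/36 = 1297/2016
P(U=0 | obs) = 5/16 / 1297/2016 = 630/1297
P(U=1 | obs) = 17/672 / 1297/2016 = 51/1297
P(U=2 | obs) = 11/36 / 1297/2016 = 616/1297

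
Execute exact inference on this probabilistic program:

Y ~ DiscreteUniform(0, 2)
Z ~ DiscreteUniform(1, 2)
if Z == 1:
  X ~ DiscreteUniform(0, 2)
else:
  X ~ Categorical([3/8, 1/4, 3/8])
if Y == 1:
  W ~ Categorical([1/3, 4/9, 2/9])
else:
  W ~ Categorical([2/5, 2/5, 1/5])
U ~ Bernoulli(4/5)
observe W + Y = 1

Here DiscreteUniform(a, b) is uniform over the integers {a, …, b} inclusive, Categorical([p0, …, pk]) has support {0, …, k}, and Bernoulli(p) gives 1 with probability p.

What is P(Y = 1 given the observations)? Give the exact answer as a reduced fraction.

Enumerate traces; 24 have nonzero weight after conditioning:
  (Y=0, Z=1, X=0, W=1, U=0) weight 1/225
  (Y=0, Z=1, X=0, W=1, U=1) weight 4/225
  (Y=0, Z=1, X=1, W=1, U=0) weight 1/225
  (Y=0, Z=1, X=1, W=1, U=1) weight 4/225
  (Y=0, Z=1, X=2, W=1, U=0) weight 1/225
  (Y=0, Z=1, X=2, W=1, U=1) weight 4/225
  (Y=0, Z=2, X=0, W=1, U=0) weight 1/200
  (Y=0, Z=2, X=0, W=1, U=1) weight 1/50
  (Y=1, Z=1, X=0, W=0, U=0) weight 1/270
  … 15 more
Group by Y:
  weight(Y=0) = 2/15
  weight(Y=1) = 1/9
Total weight = 2/15 + 1/9 = 11/45
P(Y=0 | obs) = 2/15 / 11/45 = 6/11
P(Y=1 | obs) = 1/9 / 11/45 = 5/11

P(Y = 1 | obs) = 5/11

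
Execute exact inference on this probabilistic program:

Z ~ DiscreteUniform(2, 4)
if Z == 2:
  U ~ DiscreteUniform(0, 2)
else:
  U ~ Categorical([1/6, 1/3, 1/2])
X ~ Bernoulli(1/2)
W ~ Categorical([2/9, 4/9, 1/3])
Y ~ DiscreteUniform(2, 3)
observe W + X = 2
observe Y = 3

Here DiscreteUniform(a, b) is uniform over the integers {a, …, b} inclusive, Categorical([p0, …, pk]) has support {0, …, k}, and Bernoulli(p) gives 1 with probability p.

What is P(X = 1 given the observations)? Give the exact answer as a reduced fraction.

Enumerate traces; 18 have nonzero weight after conditioning:
  (Z=2, U=0, X=0, W=2, Y=3) weight 1/108
  (Z=2, U=0, X=1, W=1, Y=3) weight 1/81
  (Z=2, U=1, X=0, W=2, Y=3) weight 1/108
  (Z=2, U=1, X=1, W=1, Y=3) weight 1/81
  (Z=2, U=2, X=0, W=2, Y=3) weight 1/108
  (Z=2, U=2, X=1, W=1, Y=3) weight 1/81
  (Z=3, U=0, X=0, W=2, Y=3) weight 1/216
  (Z=3, U=0, X=1, W=1, Y=3) weight 1/162
  … 10 more
Group by X:
  weight(X=0) = 1/12
  weight(X=1) = 1/9
Total weight = 1/12 + 1/9 = 7/36
P(X=0 | obs) = 1/12 / 7/36 = 3/7
P(X=1 | obs) = 1/9 / 7/36 = 4/7

P(X = 1 | obs) = 4/7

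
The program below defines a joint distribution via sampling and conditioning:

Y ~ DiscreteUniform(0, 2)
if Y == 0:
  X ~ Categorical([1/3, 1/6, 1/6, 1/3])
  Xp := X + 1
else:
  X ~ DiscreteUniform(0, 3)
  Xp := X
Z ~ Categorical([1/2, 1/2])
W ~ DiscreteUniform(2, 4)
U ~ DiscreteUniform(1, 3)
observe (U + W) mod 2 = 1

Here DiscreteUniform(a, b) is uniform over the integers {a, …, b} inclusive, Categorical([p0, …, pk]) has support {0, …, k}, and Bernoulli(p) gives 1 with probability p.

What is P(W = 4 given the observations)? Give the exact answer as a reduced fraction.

Enumerate traces; 120 have nonzero weight after conditioning:
  (Y=0, X=0, Z=0, W=2, U=1) weight 1/162
  (Y=0, X=0, Z=0, W=2, U=3) weight 1/162
  (Y=0, X=0, Z=0, W=3, U=2) weight 1/162
  (Y=0, X=0, Z=0, W=4, U=1) weight 1/162
  (Y=0, X=0, Z=0, W=4, U=3) weight 1/162
  (Y=0, X=0, Z=1, W=2, U=1) weight 1/162
  (Y=0, X=0, Z=1, W=2, U=3) weight 1/162
  (Y=0, X=0, Z=1, W=3, U=2) weight 1/162
  … 112 more
Group by W:
  weight(W=2) = 2/9
  weight(W=3) = 1/9
  weight(W=4) = 2/9
Total weight = 2/9 + 1/9 + 2/9 = 5/9
P(W=2 | obs) = 2/9 / 5/9 = 2/5
P(W=3 | obs) = 1/9 / 5/9 = 1/5
P(W=4 | obs) = 2/9 / 5/9 = 2/5

P(W = 4 | obs) = 2/5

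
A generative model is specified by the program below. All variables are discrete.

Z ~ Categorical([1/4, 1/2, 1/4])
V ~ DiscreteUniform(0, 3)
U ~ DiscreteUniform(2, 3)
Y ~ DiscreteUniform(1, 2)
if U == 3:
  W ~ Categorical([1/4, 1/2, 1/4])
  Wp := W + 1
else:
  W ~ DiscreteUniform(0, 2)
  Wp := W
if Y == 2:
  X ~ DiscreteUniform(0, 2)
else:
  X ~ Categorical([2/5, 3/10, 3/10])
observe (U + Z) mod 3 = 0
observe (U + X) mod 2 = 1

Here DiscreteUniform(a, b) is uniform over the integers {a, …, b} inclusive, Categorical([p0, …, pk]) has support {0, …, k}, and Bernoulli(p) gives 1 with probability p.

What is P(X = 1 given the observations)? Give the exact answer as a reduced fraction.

P(X = 1 | obs) = 38/79

Enumerate traces; 72 have nonzero weight after conditioning:
  (Z=0, V=0, U=3, Y=1, W=0, X=0) weight 1/640
  (Z=0, V=0, U=3, Y=1, W=0, X=2) weight 3/2560
  (Z=0, V=0, U=3, Y=1, W=1, X=0) weight 1/320
  (Z=0, V=0, U=3, Y=1, W=1, X=2) weight 3/1280
  (Z=0, V=0, U=3, Y=1, W=2, X=0) weight 1/640
  (Z=0, V=0, U=3, Y=1, W=2, X=2) weight 3/2560
  (Z=0, V=0, U=3, Y=2, W=0, X=0) weight 1/768
  (Z=0, V=0, U=3, Y=2, W=0, X=2) weight 1/768
  (Z=1, V=0, U=2, Y=1, W=0, X=1) weight 1/320
  … 63 more
Group by X:
  weight(X=0) = 11/240
  weight(X=1) = 19/240
  weight(X=2) = 19/480
Total weight = 11/240 + 19/240 + 19/480 = 79/480
P(X=0 | obs) = 11/240 / 79/480 = 22/79
P(X=1 | obs) = 19/240 / 79/480 = 38/79
P(X=2 | obs) = 19/480 / 79/480 = 19/79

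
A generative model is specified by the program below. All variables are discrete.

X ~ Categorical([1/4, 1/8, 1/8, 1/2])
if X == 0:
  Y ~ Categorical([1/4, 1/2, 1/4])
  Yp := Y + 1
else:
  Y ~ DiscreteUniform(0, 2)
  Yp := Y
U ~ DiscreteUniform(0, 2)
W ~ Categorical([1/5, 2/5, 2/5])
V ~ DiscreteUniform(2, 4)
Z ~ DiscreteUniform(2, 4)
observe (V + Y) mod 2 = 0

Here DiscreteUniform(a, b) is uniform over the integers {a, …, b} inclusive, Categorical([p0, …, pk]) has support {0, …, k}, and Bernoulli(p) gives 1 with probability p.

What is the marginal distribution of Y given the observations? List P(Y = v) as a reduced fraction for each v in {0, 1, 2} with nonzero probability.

Enumerate traces; 540 have nonzero weight after conditioning:
  (X=0, Y=0, U=0, W=0, V=2, Z=2) weight 1/2160
  (X=0, Y=0, U=0, W=0, V=2, Z=3) weight 1/2160
  (X=0, Y=0, U=0, W=0, V=2, Z=4) weight 1/2160
  (X=0, Y=0, U=0, W=0, V=4, Z=2) weight 1/2160
  (X=0, Y=0, U=0, W=0, V=4, Z=3) weight 1/2160
  (X=0, Y=0, U=0, W=0, V=4, Z=4) weight 1/2160
  (X=0, Y=0, U=0, W=1, V=2, Z=2) weight 1/1080
  (X=0, Y=0, U=0, W=1, V=2, Z=3) weight 1/1080
  (X=0, Y=1, U=0, W=0, V=3, Z=2) weight 1/1080
  (X=0, Y=2, U=0, W=0, V=2, Z=2) weight 1/2160
  … 530 more
Group by Y:
  weight(Y=0) = 5/24
  weight(Y=1) = 1/8
  weight(Y=2) = 5/24
Total weight = 5/24 + 1/8 + 5/24 = 13/24
P(Y=0 | obs) = 5/24 / 13/24 = 5/13
P(Y=1 | obs) = 1/8 / 13/24 = 3/13
P(Y=2 | obs) = 5/24 / 13/24 = 5/13

P(Y=0) = 5/13, P(Y=1) = 3/13, P(Y=2) = 5/13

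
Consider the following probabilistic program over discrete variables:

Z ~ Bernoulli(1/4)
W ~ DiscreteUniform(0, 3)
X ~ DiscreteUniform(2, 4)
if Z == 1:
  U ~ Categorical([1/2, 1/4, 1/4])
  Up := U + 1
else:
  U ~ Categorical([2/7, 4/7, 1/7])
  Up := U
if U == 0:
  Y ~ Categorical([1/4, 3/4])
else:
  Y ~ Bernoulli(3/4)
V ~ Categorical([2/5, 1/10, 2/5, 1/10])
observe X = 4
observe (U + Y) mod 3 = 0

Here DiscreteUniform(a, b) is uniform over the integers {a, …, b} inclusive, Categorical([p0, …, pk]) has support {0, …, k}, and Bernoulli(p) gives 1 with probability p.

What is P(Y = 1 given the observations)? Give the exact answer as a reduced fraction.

P(Y = 1 | obs) = 3/5

Enumerate traces; 64 have nonzero weight after conditioning:
  (Z=0, W=0, X=4, U=0, Y=0, V=0) weight 1/560
  (Z=0, W=0, X=4, U=0, Y=0, V=1) weight 1/2240
  (Z=0, W=0, X=4, U=0, Y=0, V=2) weight 1/560
  (Z=0, W=0, X=4, U=0, Y=0, V=3) weight 1/2240
  (Z=0, W=0, X=4, U=2, Y=1, V=0) weight 3/1120
  (Z=0, W=0, X=4, U=2, Y=1, V=1) weight 3/4480
  (Z=0, W=0, X=4, U=2, Y=1, V=2) weight 3/1120
  (Z=0, W=0, X=4, U=2, Y=1, V=3) weight 3/4480
  … 56 more
Group by Y:
  weight(Y=0) = 19/672
  weight(Y=1) = 19/448
Total weight = 19/672 + 19/448 = 95/1344
P(Y=0 | obs) = 19/672 / 95/1344 = 2/5
P(Y=1 | obs) = 19/448 / 95/1344 = 3/5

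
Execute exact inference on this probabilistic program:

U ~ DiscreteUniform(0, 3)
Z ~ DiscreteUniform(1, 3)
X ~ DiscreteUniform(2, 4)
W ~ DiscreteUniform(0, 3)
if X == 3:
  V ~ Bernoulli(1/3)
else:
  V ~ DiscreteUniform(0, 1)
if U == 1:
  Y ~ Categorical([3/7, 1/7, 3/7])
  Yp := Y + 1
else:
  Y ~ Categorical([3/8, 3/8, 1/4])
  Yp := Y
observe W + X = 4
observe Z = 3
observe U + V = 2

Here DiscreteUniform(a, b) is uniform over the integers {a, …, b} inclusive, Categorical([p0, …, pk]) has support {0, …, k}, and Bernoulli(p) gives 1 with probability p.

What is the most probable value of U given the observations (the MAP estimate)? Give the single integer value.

argmax_v P(U = v | obs) = 2

Enumerate traces; 18 have nonzero weight after conditioning:
  (U=1, Z=3, X=2, W=2, V=1, Y=0) weight 1/672
  (U=1, Z=3, X=2, W=2, V=1, Y=1) weight 1/2016
  (U=1, Z=3, X=2, W=2, V=1, Y=2) weight 1/672
  (U=1, Z=3, X=3, W=1, V=1, Y=0) weight 1/1008
  (U=1, Z=3, X=3, W=1, V=1, Y=1) weight 1/3024
  (U=1, Z=3, X=3, W=1, V=1, Y=2) weight 1/1008
  (U=1, Z=3, X=4, W=0, V=1, Y=0) weight 1/672
  (U=1, Z=3, X=4, W=0, V=1, Y=1) weight 1/2016
  (U=2, Z=3, X=2, W=2, V=0, Y=0) weight 1/768
  … 9 more
Group by U:
  weight(U=1) = 1/108
  weight(U=2) = 5/432
Total weight = 1/108 + 5/432 = 1/48
P(U=1 | obs) = 1/108 / 1/48 = 4/9
P(U=2 | obs) = 5/432 / 1/48 = 5/9
argmax = 2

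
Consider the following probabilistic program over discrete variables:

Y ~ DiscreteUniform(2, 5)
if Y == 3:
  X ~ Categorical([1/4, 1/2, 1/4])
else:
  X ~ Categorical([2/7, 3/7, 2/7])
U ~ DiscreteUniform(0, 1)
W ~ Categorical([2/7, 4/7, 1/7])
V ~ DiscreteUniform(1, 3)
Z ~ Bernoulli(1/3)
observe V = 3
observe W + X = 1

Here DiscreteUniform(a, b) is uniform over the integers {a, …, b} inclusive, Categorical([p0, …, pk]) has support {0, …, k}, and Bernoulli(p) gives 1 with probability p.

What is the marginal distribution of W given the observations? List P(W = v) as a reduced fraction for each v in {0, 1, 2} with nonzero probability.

P(W=0) = 25/56, P(W=1) = 31/56

Enumerate traces; 32 have nonzero weight after conditioning:
  (Y=2, X=0, U=0, W=1, V=3, Z=0) weight 2/441
  (Y=2, X=0, U=0, W=1, V=3, Z=1) weight 1/441
  (Y=2, X=0, U=1, W=1, V=3, Z=0) weight 2/441
  (Y=2, X=0, U=1, W=1, V=3, Z=1) weight 1/441
  (Y=2, X=1, U=0, W=0, V=3, Z=0) weight 1/294
  (Y=2, X=1, U=0, W=0, V=3, Z=1) weight 1/588
  (Y=2, X=1, U=1, W=0, V=3, Z=0) weight 1/294
  (Y=2, X=1, U=1, W=0, V=3, Z=1) weight 1/588
  … 24 more
Group by W:
  weight(W=0) = 25/588
  weight(W=1) = 31/588
Total weight = 25/588 + 31/588 = 2/21
P(W=0 | obs) = 25/588 / 2/21 = 25/56
P(W=1 | obs) = 31/588 / 2/21 = 31/56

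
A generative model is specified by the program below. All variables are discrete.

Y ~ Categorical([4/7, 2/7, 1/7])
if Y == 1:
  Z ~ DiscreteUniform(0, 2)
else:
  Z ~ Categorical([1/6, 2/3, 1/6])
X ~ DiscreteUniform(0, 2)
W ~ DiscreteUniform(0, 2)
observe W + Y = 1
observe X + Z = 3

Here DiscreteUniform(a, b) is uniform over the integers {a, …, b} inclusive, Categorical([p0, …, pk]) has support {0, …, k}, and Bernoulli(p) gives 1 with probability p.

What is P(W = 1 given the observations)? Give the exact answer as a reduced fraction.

P(W = 1 | obs) = 5/7

Enumerate traces; 4 have nonzero weight after conditioning:
  (Y=0, Z=1, X=2, W=1) weight 8/189
  (Y=0, Z=2, X=1, W=1) weight 2/189
  (Y=1, Z=1, X=2, W=0) weight 2/189
  (Y=1, Z=2, X=1, W=0) weight 2/189
Group by W:
  weight(W=0) = 4/189
  weight(W=1) = 10/189
Total weight = 4/189 + 10/189 = 2/27
P(W=0 | obs) = 4/189 / 2/27 = 2/7
P(W=1 | obs) = 10/189 / 2/27 = 5/7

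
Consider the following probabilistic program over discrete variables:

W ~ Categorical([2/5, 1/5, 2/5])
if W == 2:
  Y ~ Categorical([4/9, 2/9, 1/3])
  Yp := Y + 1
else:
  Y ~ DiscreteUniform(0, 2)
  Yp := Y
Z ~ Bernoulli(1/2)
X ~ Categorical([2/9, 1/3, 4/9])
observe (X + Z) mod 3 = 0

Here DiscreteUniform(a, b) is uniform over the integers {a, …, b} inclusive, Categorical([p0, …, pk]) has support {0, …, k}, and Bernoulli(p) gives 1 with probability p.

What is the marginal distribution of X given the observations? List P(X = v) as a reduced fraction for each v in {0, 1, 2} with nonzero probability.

P(X=0) = 1/3, P(X=2) = 2/3

Enumerate traces; 18 have nonzero weight after conditioning:
  (W=0, Y=0, Z=0, X=0) weight 2/135
  (W=0, Y=0, Z=1, X=2) weight 4/135
  (W=0, Y=1, Z=0, X=0) weight 2/135
  (W=0, Y=1, Z=1, X=2) weight 4/135
  (W=0, Y=2, Z=0, X=0) weight 2/135
  (W=0, Y=2, Z=1, X=2) weight 4/135
  (W=1, Y=0, Z=0, X=0) weight 1/135
  (W=1, Y=0, Z=1, X=2) weight 2/135
  … 10 more
Group by X:
  weight(X=0) = 1/9
  weight(X=2) = 2/9
Total weight = 1/9 + 2/9 = 1/3
P(X=0 | obs) = 1/9 / 1/3 = 1/3
P(X=2 | obs) = 2/9 / 1/3 = 2/3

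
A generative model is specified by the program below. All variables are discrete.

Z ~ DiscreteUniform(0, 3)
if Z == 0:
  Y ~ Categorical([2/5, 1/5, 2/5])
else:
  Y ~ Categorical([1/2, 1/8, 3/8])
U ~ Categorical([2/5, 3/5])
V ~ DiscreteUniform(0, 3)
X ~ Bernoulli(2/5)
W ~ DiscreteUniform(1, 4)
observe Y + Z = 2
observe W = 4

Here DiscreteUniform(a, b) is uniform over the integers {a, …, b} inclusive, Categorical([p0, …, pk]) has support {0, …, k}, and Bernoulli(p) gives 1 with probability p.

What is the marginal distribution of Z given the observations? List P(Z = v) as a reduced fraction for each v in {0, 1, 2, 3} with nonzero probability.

Enumerate traces; 48 have nonzero weight after conditioning:
  (Z=0, Y=2, U=0, V=0, X=0, W=4) weight 3/2000
  (Z=0, Y=2, U=0, V=0, X=1, W=4) weight 1/1000
  (Z=0, Y=2, U=0, V=1, X=0, W=4) weight 3/2000
  (Z=0, Y=2, U=0, V=1, X=1, W=4) weight 1/1000
  (Z=0, Y=2, U=0, V=2, X=0, W=4) weight 3/2000
  (Z=0, Y=2, U=0, V=2, X=1, W=4) weight 1/1000
  (Z=0, Y=2, U=0, V=3, X=0, W=4) weight 3/2000
  (Z=0, Y=2, U=0, V=3, X=1, W=4) weight 1/1000
  (Z=1, Y=1, U=0, V=0, X=0, W=4) weight 3/6400
  (Z=2, Y=0, U=0, V=0, X=0, W=4) weight 3/1600
  … 38 more
Group by Z:
  weight(Z=0) = 1/40
  weight(Z=1) = 1/128
  weight(Z=2) = 1/32
Total weight = 1/40 + 1/128 + 1/32 = 41/640
P(Z=0 | obs) = 1/40 / 41/640 = 16/41
P(Z=1 | obs) = 1/128 / 41/640 = 5/41
P(Z=2 | obs) = 1/32 / 41/640 = 20/41

P(Z=0) = 16/41, P(Z=1) = 5/41, P(Z=2) = 20/41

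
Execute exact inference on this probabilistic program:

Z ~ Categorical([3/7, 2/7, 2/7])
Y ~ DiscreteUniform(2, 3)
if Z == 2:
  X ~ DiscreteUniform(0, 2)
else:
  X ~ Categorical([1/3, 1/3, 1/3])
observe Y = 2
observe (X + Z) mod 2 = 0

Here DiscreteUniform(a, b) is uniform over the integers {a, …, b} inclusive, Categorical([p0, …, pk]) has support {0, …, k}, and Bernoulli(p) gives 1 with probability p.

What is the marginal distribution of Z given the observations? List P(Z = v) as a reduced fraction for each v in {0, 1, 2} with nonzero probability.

Enumerate traces; 5 have nonzero weight after conditioning:
  (Z=0, Y=2, X=0) weight 1/14
  (Z=0, Y=2, X=2) weight 1/14
  (Z=1, Y=2, X=1) weight 1/21
  (Z=2, Y=2, X=0) weight 1/21
  (Z=2, Y=2, X=2) weight 1/21
Group by Z:
  weight(Z=0) = 1/7
  weight(Z=1) = 1/21
  weight(Z=2) = 2/21
Total weight = 1/7 + 1/21 + 2/21 = 2/7
P(Z=0 | obs) = 1/7 / 2/7 = 1/2
P(Z=1 | obs) = 1/21 / 2/7 = 1/6
P(Z=2 | obs) = 2/21 / 2/7 = 1/3

P(Z=0) = 1/2, P(Z=1) = 1/6, P(Z=2) = 1/3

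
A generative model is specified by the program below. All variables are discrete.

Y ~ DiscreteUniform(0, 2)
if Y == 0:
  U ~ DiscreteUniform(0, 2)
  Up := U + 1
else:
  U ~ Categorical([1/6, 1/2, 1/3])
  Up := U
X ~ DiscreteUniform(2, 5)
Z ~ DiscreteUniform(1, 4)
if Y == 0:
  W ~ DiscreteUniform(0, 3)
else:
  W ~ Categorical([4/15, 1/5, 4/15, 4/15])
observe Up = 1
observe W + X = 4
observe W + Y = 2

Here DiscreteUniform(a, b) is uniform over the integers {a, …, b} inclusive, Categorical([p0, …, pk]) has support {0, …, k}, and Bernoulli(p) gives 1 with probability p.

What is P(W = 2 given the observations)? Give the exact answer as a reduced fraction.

Enumerate traces; 12 have nonzero weight after conditioning:
  (Y=0, U=0, X=2, Z=1, W=2) weight 1/576
  (Y=0, U=0, X=2, Z=2, W=2) weight 1/576
  (Y=0, U=0, X=2, Z=3, W=2) weight 1/576
  (Y=0, U=0, X=2, Z=4, W=2) weight 1/576
  (Y=1, U=1, X=3, Z=1, W=1) weight 1/480
  (Y=1, U=1, X=3, Z=2, W=1) weight 1/480
  (Y=1, U=1, X=3, Z=3, W=1) weight 1/480
  (Y=1, U=1, X=3, Z=4, W=1) weight 1/480
  (Y=2, U=1, X=4, Z=1, W=0) weight 1/360
  … 3 more
Group by W:
  weight(W=0) = 1/90
  weight(W=1) = 1/120
  weight(W=2) = 1/144
Total weight = 1/90 + 1/120 + 1/144 = 19/720
P(W=0 | obs) = 1/90 / 19/720 = 8/19
P(W=1 | obs) = 1/120 / 19/720 = 6/19
P(W=2 | obs) = 1/144 / 19/720 = 5/19

P(W = 2 | obs) = 5/19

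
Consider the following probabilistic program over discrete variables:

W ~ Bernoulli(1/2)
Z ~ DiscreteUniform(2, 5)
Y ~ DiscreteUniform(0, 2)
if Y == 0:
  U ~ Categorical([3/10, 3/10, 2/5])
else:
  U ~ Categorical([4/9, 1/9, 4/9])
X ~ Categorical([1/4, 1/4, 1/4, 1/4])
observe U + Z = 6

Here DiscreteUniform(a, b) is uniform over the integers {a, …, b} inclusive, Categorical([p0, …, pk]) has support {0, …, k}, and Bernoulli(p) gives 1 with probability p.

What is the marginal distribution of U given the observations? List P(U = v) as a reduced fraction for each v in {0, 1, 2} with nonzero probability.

Enumerate traces; 48 have nonzero weight after conditioning:
  (W=0, Z=4, Y=0, U=2, X=0) weight 1/240
  (W=0, Z=4, Y=0, U=2, X=1) weight 1/240
  (W=0, Z=4, Y=0, U=2, X=2) weight 1/240
  (W=0, Z=4, Y=0, U=2, X=3) weight 1/240
  (W=0, Z=4, Y=1, U=2, X=0) weight 1/216
  (W=0, Z=4, Y=1, U=2, X=1) weight 1/216
  (W=0, Z=4, Y=1, U=2, X=2) weight 1/216
  (W=0, Z=4, Y=1, U=2, X=3) weight 1/216
  (W=0, Z=5, Y=0, U=1, X=0) weight 1/320
  … 39 more
Group by U:
  weight(U=1) = 47/1080
  weight(U=2) = 29/270
Total weight = 47/1080 + 29/270 = 163/1080
P(U=1 | obs) = 47/1080 / 163/1080 = 47/163
P(U=2 | obs) = 29/270 / 163/1080 = 116/163

P(U=1) = 47/163, P(U=2) = 116/163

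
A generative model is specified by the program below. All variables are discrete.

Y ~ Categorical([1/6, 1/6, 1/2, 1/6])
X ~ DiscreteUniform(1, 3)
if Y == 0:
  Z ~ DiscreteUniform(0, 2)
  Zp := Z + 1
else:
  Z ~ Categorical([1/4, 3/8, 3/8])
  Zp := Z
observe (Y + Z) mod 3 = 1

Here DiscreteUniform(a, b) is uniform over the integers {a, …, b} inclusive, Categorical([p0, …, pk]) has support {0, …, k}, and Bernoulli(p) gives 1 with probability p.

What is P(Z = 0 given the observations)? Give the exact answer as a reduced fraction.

P(Z = 0 | obs) = 3/25

Enumerate traces; 12 have nonzero weight after conditioning:
  (Y=0, X=1, Z=1) weight 1/54
  (Y=0, X=2, Z=1) weight 1/54
  (Y=0, X=3, Z=1) weight 1/54
  (Y=1, X=1, Z=0) weight 1/72
  (Y=1, X=2, Z=0) weight 1/72
  (Y=1, X=3, Z=0) weight 1/72
  (Y=2, X=1, Z=2) weight 1/16
  (Y=2, X=2, Z=2) weight 1/16
  … 4 more
Group by Z:
  weight(Z=0) = 1/24
  weight(Z=1) = 17/144
  weight(Z=2) = 3/16
Total weight = 1/24 + 17/144 + 3/16 = 25/72
P(Z=0 | obs) = 1/24 / 25/72 = 3/25
P(Z=1 | obs) = 17/144 / 25/72 = 17/50
P(Z=2 | obs) = 3/16 / 25/72 = 27/50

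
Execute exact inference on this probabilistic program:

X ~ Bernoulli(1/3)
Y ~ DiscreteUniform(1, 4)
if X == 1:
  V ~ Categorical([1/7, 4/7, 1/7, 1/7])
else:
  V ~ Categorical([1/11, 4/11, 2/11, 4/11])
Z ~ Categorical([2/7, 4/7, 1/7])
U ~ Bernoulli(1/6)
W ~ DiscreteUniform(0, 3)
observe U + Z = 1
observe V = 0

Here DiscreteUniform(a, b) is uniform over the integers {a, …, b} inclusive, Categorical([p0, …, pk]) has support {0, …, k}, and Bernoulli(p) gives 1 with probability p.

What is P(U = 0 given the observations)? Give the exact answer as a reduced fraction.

Enumerate traces; 64 have nonzero weight after conditioning:
  (X=0, Y=1, V=0, Z=0, U=1, W=0) weight 1/5544
  (X=0, Y=1, V=0, Z=0, U=1, W=1) weight 1/5544
  (X=0, Y=1, V=0, Z=0, U=1, W=2) weight 1/5544
  (X=0, Y=1, V=0, Z=0, U=1, W=3) weight 1/5544
  (X=0, Y=1, V=0, Z=1, U=0, W=0) weight 5/2772
  (X=0, Y=1, V=0, Z=1, U=0, W=1) weight 5/2772
  (X=0, Y=1, V=0, Z=1, U=0, W=2) weight 5/2772
  (X=0, Y=1, V=0, Z=1, U=0, W=3) weight 5/2772
  … 56 more
Group by U:
  weight(U=0) = 250/4851
  weight(U=1) = 25/4851
Total weight = 250/4851 + 25/4851 = 25/441
P(U=0 | obs) = 250/4851 / 25/441 = 10/11
P(U=1 | obs) = 25/4851 / 25/441 = 1/11

P(U = 0 | obs) = 10/11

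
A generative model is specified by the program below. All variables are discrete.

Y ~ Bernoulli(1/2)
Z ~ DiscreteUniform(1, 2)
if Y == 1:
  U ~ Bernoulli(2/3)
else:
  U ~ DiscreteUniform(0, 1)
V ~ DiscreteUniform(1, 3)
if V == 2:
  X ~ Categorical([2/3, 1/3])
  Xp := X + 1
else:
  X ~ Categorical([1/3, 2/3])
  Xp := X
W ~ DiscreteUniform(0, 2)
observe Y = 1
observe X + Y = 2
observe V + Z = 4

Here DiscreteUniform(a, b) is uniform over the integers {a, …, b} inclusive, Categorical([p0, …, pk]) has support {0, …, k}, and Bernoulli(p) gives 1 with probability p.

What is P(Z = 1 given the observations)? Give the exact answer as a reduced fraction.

P(Z = 1 | obs) = 2/3

Enumerate traces; 12 have nonzero weight after conditioning:
  (Y=1, Z=1, U=0, V=3, X=1, W=0) weight 1/162
  (Y=1, Z=1, U=0, V=3, X=1, W=1) weight 1/162
  (Y=1, Z=1, U=0, V=3, X=1, W=2) weight 1/162
  (Y=1, Z=1, U=1, V=3, X=1, W=0) weight 1/81
  (Y=1, Z=1, U=1, V=3, X=1, W=1) weight 1/81
  (Y=1, Z=1, U=1, V=3, X=1, W=2) weight 1/81
  (Y=1, Z=2, U=0, V=2, X=1, W=0) weight 1/324
  (Y=1, Z=2, U=0, V=2, X=1, W=1) weight 1/324
  … 4 more
Group by Z:
  weight(Z=1) = 1/18
  weight(Z=2) = 1/36
Total weight = 1/18 + 1/36 = 1/12
P(Z=1 | obs) = 1/18 / 1/12 = 2/3
P(Z=2 | obs) = 1/36 / 1/12 = 1/3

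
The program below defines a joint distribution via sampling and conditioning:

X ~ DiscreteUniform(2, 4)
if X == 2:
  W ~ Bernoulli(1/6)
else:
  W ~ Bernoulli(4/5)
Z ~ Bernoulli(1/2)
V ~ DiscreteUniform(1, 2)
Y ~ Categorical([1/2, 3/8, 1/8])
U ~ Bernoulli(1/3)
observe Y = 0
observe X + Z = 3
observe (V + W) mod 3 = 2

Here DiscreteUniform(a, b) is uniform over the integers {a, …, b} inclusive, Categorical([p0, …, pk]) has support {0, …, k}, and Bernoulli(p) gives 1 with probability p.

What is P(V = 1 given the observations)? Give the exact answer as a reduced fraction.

Enumerate traces; 8 have nonzero weight after conditioning:
  (X=2, W=0, Z=1, V=2, Y=0, U=0) weight 5/216
  (X=2, W=0, Z=1, V=2, Y=0, U=1) weight 5/432
  (X=2, W=1, Z=1, V=1, Y=0, U=0) weight 1/216
  (X=2, W=1, Z=1, V=1, Y=0, U=1) weight 1/432
  (X=3, W=0, Z=0, V=2, Y=0, U=0) weight 1/180
  (X=3, W=0, Z=0, V=2, Y=0, U=1) weight 1/360
  (X=3, W=1, Z=0, V=1, Y=0, U=0) weight 1/45
  (X=3, W=1, Z=0, V=1, Y=0, U=1) weight 1/90
Group by V:
  weight(V=1) = 29/720
  weight(V=2) = 31/720
Total weight = 29/720 + 31/720 = 1/12
P(V=1 | obs) = 29/720 / 1/12 = 29/60
P(V=2 | obs) = 31/720 / 1/12 = 31/60

P(V = 1 | obs) = 29/60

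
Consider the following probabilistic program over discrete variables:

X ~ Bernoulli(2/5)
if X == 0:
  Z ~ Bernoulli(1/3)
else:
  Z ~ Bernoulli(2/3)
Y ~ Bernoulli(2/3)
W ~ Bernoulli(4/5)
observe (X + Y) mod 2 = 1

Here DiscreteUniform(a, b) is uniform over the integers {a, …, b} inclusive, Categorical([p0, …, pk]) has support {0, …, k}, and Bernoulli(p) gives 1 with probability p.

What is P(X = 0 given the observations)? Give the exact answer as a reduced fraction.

Enumerate traces; 8 have nonzero weight after conditioning:
  (X=0, Z=0, Y=1, W=0) weight 4/75
  (X=0, Z=0, Y=1, W=1) weight 16/75
  (X=0, Z=1, Y=1, W=0) weight 2/75
  (X=0, Z=1, Y=1, W=1) weight 8/75
  (X=1, Z=0, Y=0, W=0) weight 2/225
  (X=1, Z=0, Y=0, W=1) weight 8/225
  (X=1, Z=1, Y=0, W=0) weight 4/225
  (X=1, Z=1, Y=0, W=1) weight 16/225
Group by X:
  weight(X=0) = 2/5
  weight(X=1) = 2/15
Total weight = 2/5 + 2/15 = 8/15
P(X=0 | obs) = 2/5 / 8/15 = 3/4
P(X=1 | obs) = 2/15 / 8/15 = 1/4

P(X = 0 | obs) = 3/4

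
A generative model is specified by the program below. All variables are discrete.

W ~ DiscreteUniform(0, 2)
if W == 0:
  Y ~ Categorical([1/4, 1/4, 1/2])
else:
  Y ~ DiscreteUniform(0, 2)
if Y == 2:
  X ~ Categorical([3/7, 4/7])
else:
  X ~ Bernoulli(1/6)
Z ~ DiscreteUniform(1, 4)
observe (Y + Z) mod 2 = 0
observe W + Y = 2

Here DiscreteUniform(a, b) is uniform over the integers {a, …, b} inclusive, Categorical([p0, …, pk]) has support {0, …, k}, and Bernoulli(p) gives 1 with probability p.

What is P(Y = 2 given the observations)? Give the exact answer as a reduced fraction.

Enumerate traces; 12 have nonzero weight after conditioning:
  (W=0, Y=2, X=0, Z=2) weight 1/56
  (W=0, Y=2, X=0, Z=4) weight 1/56
  (W=0, Y=2, X=1, Z=2) weight 1/42
  (W=0, Y=2, X=1, Z=4) weight 1/42
  (W=1, Y=1, X=0, Z=1) weight 5/216
  (W=1, Y=1, X=0, Z=3) weight 5/216
  (W=1, Y=1, X=1, Z=1) weight 1/216
  (W=1, Y=1, X=1, Z=3) weight 1/216
  (W=2, Y=0, X=0, Z=2) weight 5/216
  … 3 more
Group by Y:
  weight(Y=0) = 1/18
  weight(Y=1) = 1/18
  weight(Y=2) = 1/12
Total weight = 1/18 + 1/18 + 1/12 = 7/36
P(Y=0 | obs) = 1/18 / 7/36 = 2/7
P(Y=1 | obs) = 1/18 / 7/36 = 2/7
P(Y=2 | obs) = 1/12 / 7/36 = 3/7

P(Y = 2 | obs) = 3/7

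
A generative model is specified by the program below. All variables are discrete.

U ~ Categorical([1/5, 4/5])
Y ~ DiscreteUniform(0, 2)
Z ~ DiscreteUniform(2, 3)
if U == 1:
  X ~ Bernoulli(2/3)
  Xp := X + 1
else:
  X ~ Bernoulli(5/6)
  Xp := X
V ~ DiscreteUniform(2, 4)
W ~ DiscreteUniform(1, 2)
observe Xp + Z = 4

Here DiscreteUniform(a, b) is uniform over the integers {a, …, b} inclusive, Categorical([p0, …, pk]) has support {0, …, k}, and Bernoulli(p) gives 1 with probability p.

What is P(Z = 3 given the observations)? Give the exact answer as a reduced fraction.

Enumerate traces; 54 have nonzero weight after conditioning:
  (U=0, Y=0, Z=3, X=1, V=2, W=1) weight 1/216
  (U=0, Y=0, Z=3, X=1, V=2, W=2) weight 1/216
  (U=0, Y=0, Z=3, X=1, V=3, W=1) weight 1/216
  (U=0, Y=0, Z=3, X=1, V=3, W=2) weight 1/216
  (U=0, Y=0, Z=3, X=1, V=4, W=1) weight 1/216
  (U=0, Y=0, Z=3, X=1, V=4, W=2) weight 1/216
  (U=0, Y=1, Z=3, X=1, V=2, W=1) weight 1/216
  (U=0, Y=1, Z=3, X=1, V=2, W=2) weight 1/216
  (U=1, Y=0, Z=2, X=1, V=2, W=1) weight 2/135
  … 45 more
Group by Z:
  weight(Z=2) = 4/15
  weight(Z=3) = 13/60
Total weight = 4/15 + 13/60 = 29/60
P(Z=2 | obs) = 4/15 / 29/60 = 16/29
P(Z=3 | obs) = 13/60 / 29/60 = 13/29

P(Z = 3 | obs) = 13/29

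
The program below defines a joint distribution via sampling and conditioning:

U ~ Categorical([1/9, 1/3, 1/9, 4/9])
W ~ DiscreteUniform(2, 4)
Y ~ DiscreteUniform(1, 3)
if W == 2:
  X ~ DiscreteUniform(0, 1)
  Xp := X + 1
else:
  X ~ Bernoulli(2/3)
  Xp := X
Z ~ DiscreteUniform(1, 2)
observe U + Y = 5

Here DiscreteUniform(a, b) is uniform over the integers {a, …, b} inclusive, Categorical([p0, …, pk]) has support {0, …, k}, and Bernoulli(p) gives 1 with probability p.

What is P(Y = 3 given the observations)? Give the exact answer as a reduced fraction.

Enumerate traces; 24 have nonzero weight after conditioning:
  (U=2, W=2, Y=3, X=0, Z=1) weight 1/324
  (U=2, W=2, Y=3, X=0, Z=2) weight 1/324
  (U=2, W=2, Y=3, X=1, Z=1) weight 1/324
  (U=2, W=2, Y=3, X=1, Z=2) weight 1/324
  (U=2, W=3, Y=3, X=0, Z=1) weight 1/486
  (U=2, W=3, Y=3, X=0, Z=2) weight 1/486
  (U=2, W=3, Y=3, X=1, Z=1) weight 1/243
  (U=2, W=3, Y=3, X=1, Z=2) weight 1/243
  (U=3, W=2, Y=2, X=0, Z=1) weight 1/81
  … 15 more
Group by Y:
  weight(Y=2) = 4/27
  weight(Y=3) = 1/27
Total weight = 4/27 + 1/27 = 5/27
P(Y=2 | obs) = 4/27 / 5/27 = 4/5
P(Y=3 | obs) = 1/27 / 5/27 = 1/5

P(Y = 3 | obs) = 1/5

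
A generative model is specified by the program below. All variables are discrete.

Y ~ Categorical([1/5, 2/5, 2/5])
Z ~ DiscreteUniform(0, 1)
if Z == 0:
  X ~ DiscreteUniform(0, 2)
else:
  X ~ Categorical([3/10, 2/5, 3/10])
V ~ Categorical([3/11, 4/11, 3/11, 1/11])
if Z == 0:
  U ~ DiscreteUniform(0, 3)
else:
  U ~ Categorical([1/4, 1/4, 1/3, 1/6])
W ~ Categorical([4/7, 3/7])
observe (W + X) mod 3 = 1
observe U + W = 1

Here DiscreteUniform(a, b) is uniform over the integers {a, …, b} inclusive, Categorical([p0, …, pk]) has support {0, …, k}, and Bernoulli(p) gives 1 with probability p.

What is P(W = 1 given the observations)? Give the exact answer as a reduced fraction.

P(W = 1 | obs) = 57/145

Enumerate traces; 48 have nonzero weight after conditioning:
  (Y=0, Z=0, X=0, V=0, U=0, W=1) weight 3/3080
  (Y=0, Z=0, X=0, V=1, U=0, W=1) weight 1/770
  (Y=0, Z=0, X=0, V=2, U=0, W=1) weight 3/3080
  (Y=0, Z=0, X=0, V=3, U=0, W=1) weight 1/3080
  (Y=0, Z=0, X=1, V=0, U=1, W=0) weight 1/770
  (Y=0, Z=0, X=1, V=1, U=1, W=0) weight 2/1155
  (Y=0, Z=0, X=1, V=2, U=1, W=0) weight 1/770
  (Y=0, Z=0, X=1, V=3, U=1, W=0) weight 1/2310
  … 40 more
Group by W:
  weight(W=0) = 11/210
  weight(W=1) = 19/560
Total weight = 11/210 + 19/560 = 29/336
P(W=0 | obs) = 11/210 / 29/336 = 88/145
P(W=1 | obs) = 19/560 / 29/336 = 57/145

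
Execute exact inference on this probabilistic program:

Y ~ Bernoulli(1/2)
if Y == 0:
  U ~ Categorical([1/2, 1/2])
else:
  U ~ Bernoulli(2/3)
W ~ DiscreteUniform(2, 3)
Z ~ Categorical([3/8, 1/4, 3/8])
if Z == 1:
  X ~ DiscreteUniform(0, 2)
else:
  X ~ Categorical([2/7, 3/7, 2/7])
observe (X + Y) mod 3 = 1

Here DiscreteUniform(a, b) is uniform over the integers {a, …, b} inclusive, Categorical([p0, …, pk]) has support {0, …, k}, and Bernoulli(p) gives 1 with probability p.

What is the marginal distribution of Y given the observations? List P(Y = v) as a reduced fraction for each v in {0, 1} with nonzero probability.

P(Y=0) = 34/59, P(Y=1) = 25/59

Enumerate traces; 24 have nonzero weight after conditioning:
  (Y=0, U=0, W=2, Z=0, X=1) weight 9/448
  (Y=0, U=0, W=2, Z=1, X=1) weight 1/96
  (Y=0, U=0, W=2, Z=2, X=1) weight 9/448
  (Y=0, U=0, W=3, Z=0, X=1) weight 9/448
  (Y=0, U=0, W=3, Z=1, X=1) weight 1/96
  (Y=0, U=0, W=3, Z=2, X=1) weight 9/448
  (Y=0, U=1, W=2, Z=0, X=1) weight 9/448
  (Y=0, U=1, W=2, Z=1, X=1) weight 1/96
  (Y=1, U=0, W=2, Z=0, X=0) weight 1/112
  … 15 more
Group by Y:
  weight(Y=0) = 17/84
  weight(Y=1) = 25/168
Total weight = 17/84 + 25/168 = 59/168
P(Y=0 | obs) = 17/84 / 59/168 = 34/59
P(Y=1 | obs) = 25/168 / 59/168 = 25/59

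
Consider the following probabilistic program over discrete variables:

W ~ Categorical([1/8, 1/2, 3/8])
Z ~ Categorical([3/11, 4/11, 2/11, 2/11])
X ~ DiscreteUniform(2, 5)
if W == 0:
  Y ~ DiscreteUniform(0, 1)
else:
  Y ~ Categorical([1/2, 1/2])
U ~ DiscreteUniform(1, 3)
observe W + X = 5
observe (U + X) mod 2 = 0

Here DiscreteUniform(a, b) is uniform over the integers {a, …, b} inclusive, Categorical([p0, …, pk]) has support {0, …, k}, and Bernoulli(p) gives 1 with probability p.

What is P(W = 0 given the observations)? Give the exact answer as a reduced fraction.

P(W = 0 | obs) = 1/6

Enumerate traces; 40 have nonzero weight after conditioning:
  (W=0, Z=0, X=5, Y=0, U=1) weight 1/704
  (W=0, Z=0, X=5, Y=0, U=3) weight 1/704
  (W=0, Z=0, X=5, Y=1, U=1) weight 1/704
  (W=0, Z=0, X=5, Y=1, U=3) weight 1/704
  (W=0, Z=1, X=5, Y=0, U=1) weight 1/528
  (W=0, Z=1, X=5, Y=0, U=3) weight 1/528
  (W=0, Z=1, X=5, Y=1, U=1) weight 1/528
  (W=0, Z=1, X=5, Y=1, U=3) weight 1/528
  (W=1, Z=0, X=4, Y=0, U=2) weight 1/176
  (W=2, Z=0, X=3, Y=0, U=1) weight 3/704
  … 30 more
Group by W:
  weight(W=0) = 1/48
  weight(W=1) = 1/24
  weight(W=2) = 1/16
Total weight = 1/48 + 1/24 + 1/16 = 1/8
P(W=0 | obs) = 1/48 / 1/8 = 1/6
P(W=1 | obs) = 1/24 / 1/8 = 1/3
P(W=2 | obs) = 1/16 / 1/8 = 1/2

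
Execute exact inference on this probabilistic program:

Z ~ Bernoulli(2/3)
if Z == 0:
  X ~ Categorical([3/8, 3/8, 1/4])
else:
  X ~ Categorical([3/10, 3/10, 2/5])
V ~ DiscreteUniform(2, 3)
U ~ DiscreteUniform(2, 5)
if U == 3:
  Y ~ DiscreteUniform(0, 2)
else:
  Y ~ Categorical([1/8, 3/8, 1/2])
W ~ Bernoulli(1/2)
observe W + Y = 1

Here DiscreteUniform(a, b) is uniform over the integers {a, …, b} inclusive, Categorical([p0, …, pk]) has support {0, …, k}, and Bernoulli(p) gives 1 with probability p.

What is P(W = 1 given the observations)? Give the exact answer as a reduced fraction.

P(W = 1 | obs) = 17/52

Enumerate traces; 96 have nonzero weight after conditioning:
  (Z=0, X=0, V=2, U=2, Y=0, W=1) weight 1/1024
  (Z=0, X=0, V=2, U=2, Y=1, W=0) weight 3/1024
  (Z=0, X=0, V=2, U=3, Y=0, W=1) weight 1/384
  (Z=0, X=0, V=2, U=3, Y=1, W=0) weight 1/384
  (Z=0, X=0, V=2, U=4, Y=0, W=1) weight 1/1024
  (Z=0, X=0, V=2, U=4, Y=1, W=0) weight 3/1024
  (Z=0, X=0, V=2, U=5, Y=0, W=1) weight 1/1024
  (Z=0, X=0, V=2, U=5, Y=1, W=0) weight 3/1024
  … 88 more
Group by W:
  weight(W=0) = 35/192
  weight(W=1) = 17/192
Total weight = 35/192 + 17/192 = 13/48
P(W=0 | obs) = 35/192 / 13/48 = 35/52
P(W=1 | obs) = 17/192 / 13/48 = 17/52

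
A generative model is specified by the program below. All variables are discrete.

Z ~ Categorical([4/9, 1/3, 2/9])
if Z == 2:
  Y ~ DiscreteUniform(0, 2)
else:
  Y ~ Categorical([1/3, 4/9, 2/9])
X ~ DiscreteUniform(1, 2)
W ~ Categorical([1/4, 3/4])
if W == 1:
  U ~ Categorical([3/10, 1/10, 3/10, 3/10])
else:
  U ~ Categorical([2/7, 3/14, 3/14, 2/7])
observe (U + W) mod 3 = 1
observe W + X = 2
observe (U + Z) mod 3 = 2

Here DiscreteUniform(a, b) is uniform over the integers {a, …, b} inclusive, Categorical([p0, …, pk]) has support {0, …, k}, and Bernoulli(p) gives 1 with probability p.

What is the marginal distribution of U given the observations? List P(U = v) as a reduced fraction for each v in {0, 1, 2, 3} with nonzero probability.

P(U=0) = 14/33, P(U=1) = 5/33, P(U=3) = 14/33

Enumerate traces; 9 have nonzero weight after conditioning:
  (Z=1, Y=0, X=2, W=0, U=1) weight 1/336
  (Z=1, Y=1, X=2, W=0, U=1) weight 1/252
  (Z=1, Y=2, X=2, W=0, U=1) weight 1/504
  (Z=2, Y=0, X=1, W=1, U=0) weight 1/120
  (Z=2, Y=0, X=1, W=1, U=3) weight 1/120
  (Z=2, Y=1, X=1, W=1, U=0) weight 1/120
  (Z=2, Y=1, X=1, W=1, U=3) weight 1/120
  (Z=2, Y=2, X=1, W=1, U=0) weight 1/120
  … 1 more
Group by U:
  weight(U=0) = 1/40
  weight(U=1) = 1/112
  weight(U=3) = 1/40
Total weight = 1/40 + 1/112 + 1/40 = 33/560
P(U=0 | obs) = 1/40 / 33/560 = 14/33
P(U=1 | obs) = 1/112 / 33/560 = 5/33
P(U=3 | obs) = 1/40 / 33/560 = 14/33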